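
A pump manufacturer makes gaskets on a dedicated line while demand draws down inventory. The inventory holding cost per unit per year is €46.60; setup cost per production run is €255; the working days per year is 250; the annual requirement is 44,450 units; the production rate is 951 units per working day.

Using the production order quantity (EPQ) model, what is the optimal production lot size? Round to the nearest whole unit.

d = 44,450/250 = 177.8000 units/day;  effective holding cost H(1 − d/p) = 46.6·(1 − 177.8000/951) = 37.88761
Q* = √(2DS / H_eff) = √(2·44,450·255 / 37.88761) ≈ 773.52

774 units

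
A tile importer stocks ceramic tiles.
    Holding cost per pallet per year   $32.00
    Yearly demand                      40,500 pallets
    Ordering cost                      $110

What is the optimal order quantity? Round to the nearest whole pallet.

2DS/H = 2·40,500·110/32 = 278,437.50
EOQ = √278,437.50 ≈ 527.67

528 pallets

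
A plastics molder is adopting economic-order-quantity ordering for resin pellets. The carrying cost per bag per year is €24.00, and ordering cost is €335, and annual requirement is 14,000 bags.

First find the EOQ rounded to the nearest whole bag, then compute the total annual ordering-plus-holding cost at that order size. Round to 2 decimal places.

€15,004.00

EOQ = √(2DS/H) = √(2 × 14,000 × 335 / 24)
    = √(390,833.33) ≈ 625.17 → Q = 625 bags
Orders/yr = 14,000/625 = 22.400; ordering cost = 22.400 × €335 = €7,504.00
Average inventory = 625/2 = 312.5; holding cost = 312.5 × €24 = €7,500.00
Total = €7,504.00 + €7,500.00 = €15,004.00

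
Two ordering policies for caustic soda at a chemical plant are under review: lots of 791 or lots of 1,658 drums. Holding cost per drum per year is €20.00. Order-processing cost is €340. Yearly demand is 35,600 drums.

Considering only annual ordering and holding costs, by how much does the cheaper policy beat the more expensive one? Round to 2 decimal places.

Annual cost at Q: ordering D·S/Q plus holding Q·H/2.
TC(791) = (35,600/791)×340 + (791/2)×20 = €23,212.15
TC(1,658) = (35,600/1,658)×340 + (1,658/2)×20 = €23,880.36
Cheaper: Q = 791.  Difference = €668.21

€668.21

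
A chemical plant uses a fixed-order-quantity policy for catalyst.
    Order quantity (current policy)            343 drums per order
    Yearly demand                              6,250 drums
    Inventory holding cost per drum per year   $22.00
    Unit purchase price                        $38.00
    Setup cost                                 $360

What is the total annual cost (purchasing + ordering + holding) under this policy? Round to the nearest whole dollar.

$247,833

Ordering: D/Q × S = 6,250/343 × $360 = $6,559.77
Holding:  Q/2 × H = 343/2 × $22 = $3,773.00
Purchase cost = D·C = 6,250 × 38 = $237,500.00
Total = $6,559.77 + $3,773.00 + $237,500.00 = $247,832.77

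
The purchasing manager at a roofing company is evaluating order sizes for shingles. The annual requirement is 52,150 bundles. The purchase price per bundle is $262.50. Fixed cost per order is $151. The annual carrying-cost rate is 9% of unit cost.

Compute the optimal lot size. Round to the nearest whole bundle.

Holding cost per bundle per year: H = 9% × $262.5 = $23.6250
EOQ = √(2DS/H) = √(2 × 52,150 × 151 / 23.625)
    = √(666,637.04) ≈ 816.48

816 bundles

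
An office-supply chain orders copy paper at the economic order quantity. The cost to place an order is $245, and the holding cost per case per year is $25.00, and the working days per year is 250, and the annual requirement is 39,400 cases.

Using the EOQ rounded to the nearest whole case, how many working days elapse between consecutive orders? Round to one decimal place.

EOQ = √(2DS/H) = √(2 × 39,400 × 245 / 25)
    = √(772,240.00) ≈ 878.77 → Q = 879 cases
Days between orders = 250 / (D/Q) = 250 / 44.824 ≈ 5.577

5.6 days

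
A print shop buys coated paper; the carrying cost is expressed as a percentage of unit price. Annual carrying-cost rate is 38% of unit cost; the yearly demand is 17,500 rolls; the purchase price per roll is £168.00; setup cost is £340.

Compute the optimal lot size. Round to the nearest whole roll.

432 rolls

Holding cost per roll per year: H = 38% × £168 = £63.8400
2DS/H = 2·17,500·340/63.84 = 186,403.51
EOQ = √186,403.51 ≈ 431.74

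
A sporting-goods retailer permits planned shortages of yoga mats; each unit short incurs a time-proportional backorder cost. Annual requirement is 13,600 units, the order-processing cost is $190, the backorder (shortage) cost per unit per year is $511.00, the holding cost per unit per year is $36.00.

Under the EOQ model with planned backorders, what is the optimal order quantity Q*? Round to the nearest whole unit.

Basic EOQ = √(2·13,600·190/36) = 378.887
Backorder adjustment √((H+b)/b) = √((36+511)/511) = 1.0346
Q* = 378.887 × 1.0346 ≈ 392.01

392 units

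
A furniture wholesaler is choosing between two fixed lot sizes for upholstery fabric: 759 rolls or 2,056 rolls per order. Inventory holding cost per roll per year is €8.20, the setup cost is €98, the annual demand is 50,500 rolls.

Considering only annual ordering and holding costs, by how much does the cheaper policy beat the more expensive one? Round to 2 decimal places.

TC(Q) = (D/Q)S + (Q/2)H
TC(759) = (50,500/759)×98 + (759/2)×8.2 = €9,632.32
TC(2,056) = (50,500/2,056)×98 + (2,056/2)×8.2 = €10,836.70
Cheaper: Q = 759.  Difference = €1,204.38

€1,204.38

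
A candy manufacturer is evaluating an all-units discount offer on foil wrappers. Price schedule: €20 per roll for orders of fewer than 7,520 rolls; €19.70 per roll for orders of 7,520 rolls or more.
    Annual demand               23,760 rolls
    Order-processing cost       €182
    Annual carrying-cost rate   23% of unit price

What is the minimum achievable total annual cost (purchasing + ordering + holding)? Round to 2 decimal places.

€481,507.44

H₁ = 23%×€20 = €4.6000;  H₂ = 23%×€19.70 = €4.5310
EOQ₁ = √(2×23,760×182/4.6000) = 1,371.18  (< 7,520, feasible at tier 1)
EOQ₂ = √(2×23,760×182/4.5310) = 1,381.58  (< 7,520 → use Q = 7,520 at tier-2 price)
TC(tier 1 (EOQ₁), Q≈1,371.2) = €481,507.44
TC(tier 2, Q≈7,520.0) = €485,683.60
Minimum at tier 1 (EOQ₁): €481,507.44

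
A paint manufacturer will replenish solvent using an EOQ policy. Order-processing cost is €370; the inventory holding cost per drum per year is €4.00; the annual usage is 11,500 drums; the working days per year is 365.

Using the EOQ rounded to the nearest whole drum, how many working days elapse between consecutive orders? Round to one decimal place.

Q* = √(2·D·S / H) = √(2·11,500·370 / 4) = √2,127,500.0 ≈ 1,458.60 → Q = 1,459 drums
Cycle time = (working days × Q)/D = (365 × 1,459) / 11,500 = 46.307 days

46.3 days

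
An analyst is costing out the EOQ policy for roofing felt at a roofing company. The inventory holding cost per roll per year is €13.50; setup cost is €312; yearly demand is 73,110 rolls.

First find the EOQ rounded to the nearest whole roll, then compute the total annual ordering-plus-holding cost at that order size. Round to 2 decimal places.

€24,816.90

Optimal lot size Q* = (2 × 73,110 × €312 / €13.5)^½ ≈ 1,838.29 → Q = 1,838 rolls
Orders/yr = 73,110/1,838 = 39.777; ordering cost = 39.777 × €312 = €12,410.40
Average inventory = 1,838/2 = 919; holding cost = 919 × €13.5 = €12,406.50
Total = €12,410.40 + €12,406.50 = €24,816.90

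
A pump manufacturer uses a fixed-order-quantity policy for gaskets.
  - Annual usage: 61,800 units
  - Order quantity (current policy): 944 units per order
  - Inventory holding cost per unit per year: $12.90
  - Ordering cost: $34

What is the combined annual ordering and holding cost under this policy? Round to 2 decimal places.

Orders/yr = 61,800/944 = 65.466; ordering cost = 65.466 × $34 = $2,225.85
Average inventory = 944/2 = 472; holding cost = 472 × $12.9 = $6,088.80
Total = $2,225.85 + $6,088.80 = $8,314.65

$8,314.65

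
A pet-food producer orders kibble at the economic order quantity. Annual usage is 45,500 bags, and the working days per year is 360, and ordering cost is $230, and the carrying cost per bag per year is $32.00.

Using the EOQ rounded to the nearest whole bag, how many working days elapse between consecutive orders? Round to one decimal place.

Q* = √(2·D·S / H) = √(2·45,500·230 / 32) = √654,062.5 ≈ 808.74 → Q = 809 bags
Days between orders = 360 / (D/Q) = 360 / 56.242 ≈ 6.401

6.4 days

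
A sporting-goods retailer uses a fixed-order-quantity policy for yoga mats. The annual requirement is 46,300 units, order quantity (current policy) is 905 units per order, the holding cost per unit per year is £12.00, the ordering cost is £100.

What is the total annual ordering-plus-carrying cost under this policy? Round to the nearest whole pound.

Orders/yr = 46,300/905 = 51.160; ordering cost = 51.160 × £100 = £5,116.02
Average inventory = 905/2 = 452.5; holding cost = 452.5 × £12 = £5,430.00
Total = £5,116.02 + £5,430.00 = £10,546.02

£10,546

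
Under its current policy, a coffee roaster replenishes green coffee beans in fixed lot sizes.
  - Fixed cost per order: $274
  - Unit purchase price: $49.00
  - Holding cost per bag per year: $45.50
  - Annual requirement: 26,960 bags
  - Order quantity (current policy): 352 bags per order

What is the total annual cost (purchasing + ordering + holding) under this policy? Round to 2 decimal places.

$1,350,033.91

Ordering: D/Q × S = 26,960/352 × $274 = $20,985.91
Holding:  Q/2 × H = 352/2 × $45.5 = $8,008.00
Purchase cost = D·C = 26,960 × 49 = $1,321,040.00
Total = $20,985.91 + $8,008.00 + $1,321,040.00 = $1,350,033.91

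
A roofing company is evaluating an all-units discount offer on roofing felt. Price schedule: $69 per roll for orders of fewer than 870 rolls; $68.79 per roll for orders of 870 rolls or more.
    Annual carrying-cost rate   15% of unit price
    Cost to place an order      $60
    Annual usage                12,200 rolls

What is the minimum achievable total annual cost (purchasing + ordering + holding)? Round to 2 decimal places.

H₁ = 15%×$69 = $10.3500;  H₂ = 15%×$68.79 = $10.3185
EOQ₁ = √(2×12,200×60/10.3500) = 376.10  (< 870, feasible at tier 1)
EOQ₂ = √(2×12,200×60/10.3185) = 376.67  (< 870 → use Q = 870 at tier-2 price)
TC(tier 1 (EOQ₁), Q≈376.1) = $845,692.61
TC(tier 2, Q≈870.0) = $844,567.93
Minimum at tier 2: $844,567.93

$844,567.93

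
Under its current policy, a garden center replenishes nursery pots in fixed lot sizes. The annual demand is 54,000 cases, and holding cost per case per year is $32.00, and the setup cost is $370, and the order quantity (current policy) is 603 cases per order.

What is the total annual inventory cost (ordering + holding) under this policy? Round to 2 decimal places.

Annual ordering cost = (D/Q)·S = (54,000/603) × 370 = $33,134.33
Annual holding cost  = (Q/2)·H = (603/2) × 32 = $9,648.00
Total = $33,134.33 + $9,648.00 = $42,782.33

$42,782.33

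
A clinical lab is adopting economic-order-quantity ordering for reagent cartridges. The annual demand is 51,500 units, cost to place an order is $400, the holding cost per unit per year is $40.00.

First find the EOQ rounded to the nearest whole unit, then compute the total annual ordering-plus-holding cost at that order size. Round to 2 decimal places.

EOQ = √(2DS/H) = √(2 × 51,500 × 400 / 40)
    = √(1,030,000.00) ≈ 1,014.89 → Q = 1,015 units
Ordering: D/Q × S = 51,500/1,015 × $400 = $20,295.57
Holding:  Q/2 × H = 1,015/2 × $40 = $20,300.00
Total = $20,295.57 + $20,300.00 = $40,595.57

$40,595.57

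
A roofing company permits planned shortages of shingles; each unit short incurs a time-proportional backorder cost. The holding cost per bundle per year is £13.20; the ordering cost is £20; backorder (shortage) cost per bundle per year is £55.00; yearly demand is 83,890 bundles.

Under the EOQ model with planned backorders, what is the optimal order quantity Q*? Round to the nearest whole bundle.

Q* = √(2DS/H) · √((H + b)/b)
   = √(2 × 83,890 × 20 / 13.2) · √((13.2 + 55) / 55)
   = 504.195 × 1.1136 ≈ 561.45

561 bundles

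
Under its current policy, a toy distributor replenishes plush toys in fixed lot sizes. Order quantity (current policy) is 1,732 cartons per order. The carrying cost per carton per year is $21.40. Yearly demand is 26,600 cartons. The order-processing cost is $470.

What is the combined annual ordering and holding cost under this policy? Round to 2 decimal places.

Orders/yr = 26,600/1,732 = 15.358; ordering cost = 15.358 × $470 = $7,218.24
Average inventory = 1,732/2 = 866; holding cost = 866 × $21.4 = $18,532.40
Total = $7,218.24 + $18,532.40 = $25,750.64

$25,750.64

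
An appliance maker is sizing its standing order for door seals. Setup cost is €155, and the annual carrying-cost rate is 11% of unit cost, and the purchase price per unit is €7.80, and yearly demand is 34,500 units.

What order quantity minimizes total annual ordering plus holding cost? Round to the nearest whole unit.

3,531 units

H = i·C = 0.11 × €7.8 = €0.8580 per unit-year
Q* = √(2·D·S / H) = √(2·34,500·155 / 0.858) = √12,465,035.0 ≈ 3,530.59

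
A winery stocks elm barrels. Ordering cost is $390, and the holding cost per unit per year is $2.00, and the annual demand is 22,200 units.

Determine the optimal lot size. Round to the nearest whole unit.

Q* = √(2·D·S / H) = √(2·22,200·390 / 2) = √8,658,000.0 ≈ 2,942.45

2,942 units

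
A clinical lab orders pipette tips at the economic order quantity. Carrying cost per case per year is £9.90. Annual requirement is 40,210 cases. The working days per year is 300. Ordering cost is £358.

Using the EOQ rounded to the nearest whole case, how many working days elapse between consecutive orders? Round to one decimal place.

12.7 days

Optimal lot size Q* = (2 × 40,210 × £358 / £9.9)^½ ≈ 1,705.32 → Q = 1,705 cases
Days between orders = 300 / (D/Q) = 300 / 23.584 ≈ 12.721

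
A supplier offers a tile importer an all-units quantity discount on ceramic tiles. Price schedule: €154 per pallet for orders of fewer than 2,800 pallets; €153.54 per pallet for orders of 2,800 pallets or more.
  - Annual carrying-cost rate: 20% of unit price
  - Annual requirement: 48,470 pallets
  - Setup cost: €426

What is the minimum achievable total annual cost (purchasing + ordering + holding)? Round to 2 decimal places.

€7,492,449.36

H₁ = 20%×€154 = €30.8000;  H₂ = 20%×€153.54 = €30.7080
EOQ₁ = √(2×48,470×426/30.8000) = 1,157.93  (< 2,800, feasible at tier 1)
EOQ₂ = √(2×48,470×426/30.7080) = 1,159.66  (< 2,800 → use Q = 2,800 at tier-2 price)
TC(tier 1 (EOQ₁), Q≈1,157.9) = €7,500,044.13
TC(tier 2, Q≈2,800.0) = €7,492,449.36
Minimum at tier 2: €7,492,449.36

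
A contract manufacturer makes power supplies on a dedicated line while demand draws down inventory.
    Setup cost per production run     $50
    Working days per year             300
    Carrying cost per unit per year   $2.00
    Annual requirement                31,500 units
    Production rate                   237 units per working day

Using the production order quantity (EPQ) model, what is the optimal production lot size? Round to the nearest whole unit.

Daily demand d = 31,500/300 = 105.000; p = 237; 1 − d/p = 0.55696
EPQ = √(2DS / (H(1 − d/p)))
    = √(2 × 31,500 × 50 / (2 × 0.55696)) ≈ 1,681.62

1,682 units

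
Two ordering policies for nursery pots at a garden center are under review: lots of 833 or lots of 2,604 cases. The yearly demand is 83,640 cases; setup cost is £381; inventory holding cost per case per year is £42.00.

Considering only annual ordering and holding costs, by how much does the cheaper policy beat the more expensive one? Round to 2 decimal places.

£11,173.14

Annual cost at Q: ordering D·S/Q plus holding Q·H/2.
TC(833) = (83,640/833)×381 + (833/2)×42 = £55,748.51
TC(2,604) = (83,640/2,604)×381 + (2,604/2)×42 = £66,921.65
Lots of 833 are cheaper by £11,173.14.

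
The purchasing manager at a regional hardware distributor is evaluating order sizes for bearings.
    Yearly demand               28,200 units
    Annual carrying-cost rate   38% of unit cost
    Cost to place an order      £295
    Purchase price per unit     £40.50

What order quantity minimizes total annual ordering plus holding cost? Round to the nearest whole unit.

1,040 units

H = i·C = 0.38 × £40.5 = £15.3900 per unit-year
Q* = √(2·D·S / H) = √(2·28,200·295 / 15.39) = √1,081,091.6 ≈ 1,039.76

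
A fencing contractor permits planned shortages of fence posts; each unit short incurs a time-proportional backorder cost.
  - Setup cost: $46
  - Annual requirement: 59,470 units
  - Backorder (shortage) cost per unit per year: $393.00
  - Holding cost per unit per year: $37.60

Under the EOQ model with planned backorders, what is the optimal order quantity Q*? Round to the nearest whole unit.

Basic EOQ = √(2·59,470·46/37.6) = 381.460
Backorder adjustment √((H+b)/b) = √((37.6+393)/393) = 1.0467
Q* = 381.460 × 1.0467 ≈ 399.29

399 units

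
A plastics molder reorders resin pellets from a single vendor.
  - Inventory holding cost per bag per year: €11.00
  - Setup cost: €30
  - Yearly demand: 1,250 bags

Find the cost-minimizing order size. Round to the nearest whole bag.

83 bags

Q* = √(2·D·S / H) = √(2·1,250·30 / 11) = √6,818.2 ≈ 82.57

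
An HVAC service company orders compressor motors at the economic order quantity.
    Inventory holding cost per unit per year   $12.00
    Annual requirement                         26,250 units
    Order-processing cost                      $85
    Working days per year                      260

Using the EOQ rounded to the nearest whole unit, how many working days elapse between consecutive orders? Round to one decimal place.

Optimal lot size Q* = (2 × 26,250 × $85 / $12)^½ ≈ 609.82 → Q = 610 units
Days between orders = 260 / (D/Q) = 260 / 43.033 ≈ 6.042

6.0 days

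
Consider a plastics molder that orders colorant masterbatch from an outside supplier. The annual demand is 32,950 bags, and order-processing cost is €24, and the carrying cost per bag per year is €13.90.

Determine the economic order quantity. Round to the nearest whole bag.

337 bags

Optimal lot size Q* = (2 × 32,950 × €24 / €13.9)^½ ≈ 337.32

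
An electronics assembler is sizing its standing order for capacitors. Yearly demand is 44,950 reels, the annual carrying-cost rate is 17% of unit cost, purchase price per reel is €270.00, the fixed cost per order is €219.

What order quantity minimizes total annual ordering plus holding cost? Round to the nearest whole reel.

655 reels

H = i·C = 0.17 × €270 = €45.9000 per reel-year
EOQ = √(2DS/H) = √(2 × 44,950 × 219 / 45.9)
    = √(428,934.64) ≈ 654.93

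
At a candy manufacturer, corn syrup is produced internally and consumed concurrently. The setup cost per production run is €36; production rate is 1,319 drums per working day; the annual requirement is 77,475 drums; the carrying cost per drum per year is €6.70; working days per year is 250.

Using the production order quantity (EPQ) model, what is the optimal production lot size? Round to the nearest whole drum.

1,043 drums

d = 77,475/250 = 309.9000 drums/day;  effective holding cost H(1 − d/p) = 6.7·(1 − 309.9000/1319) = 5.12583
Q* = √(2DS / H_eff) = √(2·77,475·36 / 5.12583) ≈ 1,043.19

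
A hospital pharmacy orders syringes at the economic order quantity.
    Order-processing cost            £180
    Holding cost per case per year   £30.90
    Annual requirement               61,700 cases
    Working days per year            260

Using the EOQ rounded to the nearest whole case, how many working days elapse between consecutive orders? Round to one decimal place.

3.6 days

Optimal lot size Q* = (2 × 61,700 × £180 / £30.9)^½ ≈ 847.84 → Q = 848 cases
T = Q/D × 260 days = 848/61,700 × 260 = 3.573 days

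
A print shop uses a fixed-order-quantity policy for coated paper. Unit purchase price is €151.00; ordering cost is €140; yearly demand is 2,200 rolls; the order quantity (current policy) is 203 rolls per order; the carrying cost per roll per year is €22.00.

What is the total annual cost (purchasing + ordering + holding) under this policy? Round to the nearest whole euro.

€335,950

Orders/yr = 2,200/203 = 10.837; ordering cost = 10.837 × €140 = €1,517.24
Average inventory = 203/2 = 101.5; holding cost = 101.5 × €22 = €2,233.00
Purchase cost = D·C = 2,200 × 151 = €332,200.00
Total = €1,517.24 + €2,233.00 + €332,200.00 = €335,950.24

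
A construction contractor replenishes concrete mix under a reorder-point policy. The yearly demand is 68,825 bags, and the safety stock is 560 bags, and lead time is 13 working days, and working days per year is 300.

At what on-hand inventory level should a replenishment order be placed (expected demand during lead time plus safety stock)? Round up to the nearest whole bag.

3,543 bags

Daily demand d = 68,825 / 300 = 229.417 bags/day
Demand during lead time = 229.417 × 13 = 2,982.42
Reorder point = 2,982.42 + 560 = 3,542.42 → round up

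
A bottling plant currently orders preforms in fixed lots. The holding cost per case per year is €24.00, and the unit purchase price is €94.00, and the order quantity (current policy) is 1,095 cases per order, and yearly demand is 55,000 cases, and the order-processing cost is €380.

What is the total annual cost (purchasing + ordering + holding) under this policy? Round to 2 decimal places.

€5,202,226.76

Ordering: D/Q × S = 55,000/1,095 × €380 = €19,086.76
Holding:  Q/2 × H = 1,095/2 × €24 = €13,140.00
Purchase cost = D·C = 55,000 × 94 = €5,170,000.00
Total = €19,086.76 + €13,140.00 + €5,170,000.00 = €5,202,226.76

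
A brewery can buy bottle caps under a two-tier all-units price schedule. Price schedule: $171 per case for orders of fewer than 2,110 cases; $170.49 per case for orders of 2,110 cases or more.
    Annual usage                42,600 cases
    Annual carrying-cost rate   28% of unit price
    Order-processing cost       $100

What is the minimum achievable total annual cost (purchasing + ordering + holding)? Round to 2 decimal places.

H₁ = 28%×$171 = $47.8800;  H₂ = 28%×$170.49 = $47.7372
EOQ₁ = √(2×42,600×100/47.8800) = 421.84  (< 2,110, feasible at tier 1)
EOQ₂ = √(2×42,600×100/47.7372) = 422.47  (< 2,110 → use Q = 2,110 at tier-2 price)
TC(tier 1 (EOQ₁), Q≈421.8) = $7,304,797.47
TC(tier 2, Q≈2,110.0) = $7,315,255.70
Minimum at tier 1 (EOQ₁): $7,304,797.47

$7,304,797.47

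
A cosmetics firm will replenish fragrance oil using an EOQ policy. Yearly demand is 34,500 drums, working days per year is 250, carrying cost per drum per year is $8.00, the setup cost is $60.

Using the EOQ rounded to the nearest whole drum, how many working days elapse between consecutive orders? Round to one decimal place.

2DS/H = 2·34,500·60/8 = 517,500.00
EOQ = √517,500.00 ≈ 719.37 → Q = 719 drums
Cycle time = (working days × Q)/D = (250 × 719) / 34,500 = 5.210 days

5.2 days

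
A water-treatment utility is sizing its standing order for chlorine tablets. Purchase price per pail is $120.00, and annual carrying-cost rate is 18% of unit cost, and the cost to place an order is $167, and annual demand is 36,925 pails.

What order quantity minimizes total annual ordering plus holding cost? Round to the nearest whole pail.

756 pails

Carrying cost H = $120 × 18% = $21.6000/pail/yr
Q* = √(2·D·S / H) = √(2·36,925·167 / 21.6) = √570,969.9 ≈ 755.63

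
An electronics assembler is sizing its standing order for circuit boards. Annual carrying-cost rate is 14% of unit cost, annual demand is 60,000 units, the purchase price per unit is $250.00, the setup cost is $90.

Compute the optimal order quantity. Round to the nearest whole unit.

Carrying cost H = $250 × 14% = $35.0000/unit/yr
EOQ = √(2DS/H) = √(2 × 60,000 × 90 / 35)
    = √(308,571.43) ≈ 555.49

555 units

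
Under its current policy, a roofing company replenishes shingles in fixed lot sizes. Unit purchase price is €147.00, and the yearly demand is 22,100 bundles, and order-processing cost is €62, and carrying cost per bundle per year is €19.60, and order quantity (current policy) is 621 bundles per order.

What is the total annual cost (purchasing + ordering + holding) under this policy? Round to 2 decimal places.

Orders/yr = 22,100/621 = 35.588; ordering cost = 35.588 × €62 = €2,206.44
Average inventory = 621/2 = 310.5; holding cost = 310.5 × €19.6 = €6,085.80
Purchase cost = D·C = 22,100 × 147 = €3,248,700.00
Total = €2,206.44 + €6,085.80 + €3,248,700.00 = €3,256,992.24

€3,256,992.24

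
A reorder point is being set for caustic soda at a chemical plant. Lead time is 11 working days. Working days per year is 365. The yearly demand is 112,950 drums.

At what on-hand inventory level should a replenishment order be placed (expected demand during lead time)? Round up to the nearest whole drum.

Daily demand d = 112,950 / 365 = 309.452 drums/day
Demand during lead time = 309.452 × 11 = 3,403.97
Reorder point = 3,403.97 → round up

3,404 drums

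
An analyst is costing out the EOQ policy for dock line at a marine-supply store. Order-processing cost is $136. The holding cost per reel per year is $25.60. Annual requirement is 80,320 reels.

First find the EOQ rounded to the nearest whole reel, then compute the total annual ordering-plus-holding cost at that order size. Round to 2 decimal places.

$23,649.19

EOQ = √(2DS/H) = √(2 × 80,320 × 136 / 25.6)
    = √(853,400.00) ≈ 923.80 → Q = 924 reels
Ordering: D/Q × S = 80,320/924 × $136 = $11,821.99
Holding:  Q/2 × H = 924/2 × $25.6 = $11,827.20
Total = $11,821.99 + $11,827.20 = $23,649.19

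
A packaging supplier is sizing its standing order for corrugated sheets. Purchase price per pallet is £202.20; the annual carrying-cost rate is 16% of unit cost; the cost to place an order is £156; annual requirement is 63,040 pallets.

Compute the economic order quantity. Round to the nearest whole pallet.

780 pallets

Holding cost per pallet per year: H = 16% × £202.2 = £32.3520
Optimal lot size Q* = (2 × 63,040 × £156 / £32.352)^½ ≈ 779.71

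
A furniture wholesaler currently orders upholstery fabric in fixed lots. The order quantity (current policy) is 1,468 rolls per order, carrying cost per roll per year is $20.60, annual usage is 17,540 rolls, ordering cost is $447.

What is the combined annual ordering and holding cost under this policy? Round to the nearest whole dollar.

Ordering: D/Q × S = 17,540/1,468 × $447 = $5,340.86
Holding:  Q/2 × H = 1,468/2 × $20.6 = $15,120.40
Total = $5,340.86 + $15,120.40 = $20,461.26

$20,461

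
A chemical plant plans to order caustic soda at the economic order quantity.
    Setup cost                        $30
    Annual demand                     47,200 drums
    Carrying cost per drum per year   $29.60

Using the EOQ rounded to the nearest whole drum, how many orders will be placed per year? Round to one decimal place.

Q* = √(2·D·S / H) = √(2·47,200·30 / 29.6) = √95,675.7 ≈ 309.31 → Q = 309
N = D/Q = 47,200/309 ≈ 152.751 orders/yr

152.8 orders per year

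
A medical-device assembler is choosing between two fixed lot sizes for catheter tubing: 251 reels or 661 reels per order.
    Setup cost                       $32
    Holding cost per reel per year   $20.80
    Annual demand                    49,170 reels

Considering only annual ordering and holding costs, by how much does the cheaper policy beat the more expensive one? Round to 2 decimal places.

TC(Q) = (D/Q)S + (Q/2)H
TC(251) = (49,170/251)×32 + (251/2)×20.8 = $8,879.09
TC(661) = (49,170/661)×32 + (661/2)×20.8 = $9,254.79
Lots of 251 are cheaper by $375.71.

$375.71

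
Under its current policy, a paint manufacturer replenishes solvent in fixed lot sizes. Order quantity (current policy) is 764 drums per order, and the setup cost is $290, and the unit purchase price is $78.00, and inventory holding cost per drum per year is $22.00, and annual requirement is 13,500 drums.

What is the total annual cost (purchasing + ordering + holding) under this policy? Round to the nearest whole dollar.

$1,066,528

Ordering: D/Q × S = 13,500/764 × $290 = $5,124.35
Holding:  Q/2 × H = 764/2 × $22 = $8,404.00
Purchase cost = D·C = 13,500 × 78 = $1,053,000.00
Total = $5,124.35 + $8,404.00 + $1,053,000.00 = $1,066,528.35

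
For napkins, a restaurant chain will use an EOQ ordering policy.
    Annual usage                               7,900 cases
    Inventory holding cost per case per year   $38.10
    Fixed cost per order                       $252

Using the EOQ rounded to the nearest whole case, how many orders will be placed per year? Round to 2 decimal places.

24.46 orders per year

2DS/H = 2·7,900·252/38.1 = 104,503.94
EOQ = √104,503.94 ≈ 323.27 → Q = 323
Orders per year = D/Q = 7,900 / 323 = 24.458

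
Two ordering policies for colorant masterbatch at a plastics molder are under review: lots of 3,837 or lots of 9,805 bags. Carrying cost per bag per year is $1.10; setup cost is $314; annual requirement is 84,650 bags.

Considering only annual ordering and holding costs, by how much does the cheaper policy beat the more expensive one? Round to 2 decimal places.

TC(Q) = (D/Q)S + (Q/2)H
TC(3,837) = (84,650/3,837)×314 + (3,837/2)×1.1 = $9,037.66
TC(9,805) = (84,650/9,805)×314 + (9,805/2)×1.1 = $8,103.62
Cheaper: Q = 9,805.  Difference = $934.04

$934.04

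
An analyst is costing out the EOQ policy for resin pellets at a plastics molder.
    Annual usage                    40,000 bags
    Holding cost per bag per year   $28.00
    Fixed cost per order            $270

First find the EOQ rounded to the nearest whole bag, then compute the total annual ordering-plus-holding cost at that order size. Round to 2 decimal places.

EOQ = √(2DS/H) = √(2 × 40,000 × 270 / 28)
    = √(771,428.57) ≈ 878.31 → Q = 878 bags
Annual ordering cost = (D/Q)·S = (40,000/878) × 270 = $12,300.68
Annual holding cost  = (Q/2)·H = (878/2) × 28 = $12,292.00
Total = $12,300.68 + $12,292.00 = $24,592.68

$24,592.68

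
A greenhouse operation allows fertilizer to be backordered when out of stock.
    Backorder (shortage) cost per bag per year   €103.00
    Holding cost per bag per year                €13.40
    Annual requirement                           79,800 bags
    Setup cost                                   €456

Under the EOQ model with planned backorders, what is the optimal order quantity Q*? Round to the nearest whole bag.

2,477 bags

Basic EOQ = √(2·79,800·456/13.4) = 2,330.486
Backorder adjustment √((H+b)/b) = √((13.4+103)/103) = 1.0631
Q* = 2,330.486 × 1.0631 ≈ 2,477.45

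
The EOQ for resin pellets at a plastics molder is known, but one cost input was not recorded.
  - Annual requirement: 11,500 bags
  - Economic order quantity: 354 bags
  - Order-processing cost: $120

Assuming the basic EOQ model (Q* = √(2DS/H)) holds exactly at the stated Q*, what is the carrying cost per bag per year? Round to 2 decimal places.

Since Q* = (2DS/H)^½, squaring gives Q*²·H = 2DS.
H = 2DS / Q² = 2 × 11,500 × 120 / 354² = 22.0243

$22.02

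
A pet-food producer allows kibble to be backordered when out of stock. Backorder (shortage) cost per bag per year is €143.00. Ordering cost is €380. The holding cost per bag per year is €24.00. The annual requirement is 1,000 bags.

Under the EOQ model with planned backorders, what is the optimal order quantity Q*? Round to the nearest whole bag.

Q* = √(2DS/H) · √((H + b)/b)
   = √(2 × 1,000 × 380 / 24) · √((24 + 143) / 143)
   = 177.951 × 1.0807 ≈ 192.31

192 bags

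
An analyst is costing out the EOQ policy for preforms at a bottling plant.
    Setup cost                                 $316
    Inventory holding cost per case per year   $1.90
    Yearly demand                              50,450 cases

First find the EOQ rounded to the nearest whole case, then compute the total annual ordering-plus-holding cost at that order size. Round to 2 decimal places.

2DS/H = 2·50,450·316/1.9 = 16,781,263.16
EOQ = √16,781,263.16 ≈ 4,096.49 → Q = 4,096 cases
Orders/yr = 50,450/4,096 = 12.317; ordering cost = 12.317 × $316 = $3,892.14
Average inventory = 4,096/2 = 2048; holding cost = 2048 × $1.9 = $3,891.20
Total = $3,892.14 + $3,891.20 = $7,783.34

$7,783.34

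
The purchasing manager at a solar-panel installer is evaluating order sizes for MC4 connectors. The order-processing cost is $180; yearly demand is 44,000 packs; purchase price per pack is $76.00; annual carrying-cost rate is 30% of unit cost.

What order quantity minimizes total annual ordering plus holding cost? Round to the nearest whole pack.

834 packs

H = i·C = 0.3 × $76 = $22.8000 per pack-year
2DS/H = 2·44,000·180/22.8 = 694,736.84
EOQ = √694,736.84 ≈ 833.51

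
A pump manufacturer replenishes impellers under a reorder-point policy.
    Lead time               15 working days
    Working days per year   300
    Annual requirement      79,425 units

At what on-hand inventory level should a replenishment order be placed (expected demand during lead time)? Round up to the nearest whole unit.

Daily demand d = 79,425 / 300 = 264.750 units/day
Demand during lead time = 264.750 × 15 = 3,971.25
Reorder point = 3,971.25 → round up

3,972 units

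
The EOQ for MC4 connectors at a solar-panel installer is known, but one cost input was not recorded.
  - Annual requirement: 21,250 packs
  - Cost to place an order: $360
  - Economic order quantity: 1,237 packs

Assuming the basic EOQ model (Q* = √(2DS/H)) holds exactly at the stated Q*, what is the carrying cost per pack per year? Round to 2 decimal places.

$10.00

From Q* = √(2DS/H) ⇒ Q*² = 2DS/H.
H = 2DS / Q² = 2 × 21,250 × 360 / 1,237² = 9.9989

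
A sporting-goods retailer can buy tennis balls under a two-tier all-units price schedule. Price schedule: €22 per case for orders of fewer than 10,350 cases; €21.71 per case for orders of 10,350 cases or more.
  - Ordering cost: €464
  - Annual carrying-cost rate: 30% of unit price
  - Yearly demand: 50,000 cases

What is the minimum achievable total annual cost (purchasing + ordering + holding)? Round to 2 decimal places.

€1,117,499.71

H₁ = 30%×€22 = €6.6000;  H₂ = 30%×€21.71 = €6.5130
EOQ₁ = √(2×50,000×464/6.6000) = 2,651.47  (< 10,350, feasible at tier 1)
EOQ₂ = √(2×50,000×464/6.5130) = 2,669.12  (< 10,350 → use Q = 10,350 at tier-2 price)
TC(tier 1 (EOQ₁), Q≈2,651.5) = €1,117,499.71
TC(tier 2, Q≈10,350.0) = €1,121,446.32
Minimum at tier 1 (EOQ₁): €1,117,499.71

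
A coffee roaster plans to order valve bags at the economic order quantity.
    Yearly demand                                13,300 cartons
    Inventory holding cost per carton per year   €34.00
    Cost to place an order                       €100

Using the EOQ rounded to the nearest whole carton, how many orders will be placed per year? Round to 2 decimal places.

47.50 orders per year

2DS/H = 2·13,300·100/34 = 78,235.29
EOQ = √78,235.29 ≈ 279.71 → Q = 280
Orders per year = D/Q = 13,300 / 280 = 47.500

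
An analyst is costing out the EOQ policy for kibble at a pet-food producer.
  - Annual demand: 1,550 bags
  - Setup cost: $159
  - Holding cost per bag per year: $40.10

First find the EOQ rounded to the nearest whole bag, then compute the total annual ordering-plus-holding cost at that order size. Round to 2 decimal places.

Q* = √(2·D·S / H) = √(2·1,550·159 / 40.1) = √12,291.8 ≈ 110.87 → Q = 111 bags
Ordering: D/Q × S = 1,550/111 × $159 = $2,220.27
Holding:  Q/2 × H = 111/2 × $40.1 = $2,225.55
Total = $2,220.27 + $2,225.55 = $4,445.82

$4,445.82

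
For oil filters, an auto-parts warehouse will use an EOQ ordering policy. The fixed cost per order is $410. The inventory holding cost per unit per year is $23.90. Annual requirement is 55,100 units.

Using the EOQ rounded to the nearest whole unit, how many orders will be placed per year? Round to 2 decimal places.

40.07 orders per year

Optimal lot size Q* = (2 × 55,100 × $410 / $23.9)^½ ≈ 1,374.94 → Q = 1,375
Orders per year = D/Q = 55,100 / 1,375 = 40.073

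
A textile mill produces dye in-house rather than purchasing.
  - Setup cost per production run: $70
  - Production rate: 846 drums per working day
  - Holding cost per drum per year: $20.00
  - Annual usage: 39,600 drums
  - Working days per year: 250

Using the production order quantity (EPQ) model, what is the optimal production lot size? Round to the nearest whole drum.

584 drums

d = 39,600/250 = 158.4000 drums/day;  effective holding cost H(1 − d/p) = 20·(1 − 158.4000/846) = 16.25532
Q* = √(2DS / H_eff) = √(2·39,600·70 / 16.25532) ≈ 584.00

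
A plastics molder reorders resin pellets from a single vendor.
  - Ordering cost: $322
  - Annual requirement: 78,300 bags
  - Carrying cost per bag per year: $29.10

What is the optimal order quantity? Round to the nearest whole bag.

1,316 bags

Optimal lot size Q* = (2 × 78,300 × $322 / $29.1)^½ ≈ 1,316.37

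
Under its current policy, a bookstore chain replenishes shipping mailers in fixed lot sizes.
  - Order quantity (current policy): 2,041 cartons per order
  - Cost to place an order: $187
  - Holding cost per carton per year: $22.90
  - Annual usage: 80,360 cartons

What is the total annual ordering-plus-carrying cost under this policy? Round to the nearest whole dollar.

Annual ordering cost = (D/Q)·S = (80,360/2,041) × 187 = $7,362.72
Annual holding cost  = (Q/2)·H = (2,041/2) × 22.9 = $23,369.45
Total = $7,362.72 + $23,369.45 = $30,732.17

$30,732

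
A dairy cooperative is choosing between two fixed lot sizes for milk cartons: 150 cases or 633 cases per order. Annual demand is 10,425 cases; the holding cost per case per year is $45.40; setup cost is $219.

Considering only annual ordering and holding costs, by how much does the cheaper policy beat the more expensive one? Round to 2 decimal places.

$649.65

TC(Q) = (D/Q)S + (Q/2)H
TC(150) = (10,425/150)×219 + (150/2)×45.4 = $18,625.50
TC(633) = (10,425/633)×219 + (633/2)×45.4 = $17,975.85
|ΔTC| = |$18,625.50 − $17,975.85| = $649.65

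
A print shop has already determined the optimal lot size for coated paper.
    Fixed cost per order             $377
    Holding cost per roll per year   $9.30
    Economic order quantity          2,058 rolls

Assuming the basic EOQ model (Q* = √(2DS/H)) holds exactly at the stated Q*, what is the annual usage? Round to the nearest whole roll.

From Q* = √(2DS/H) ⇒ Q*² = 2DS/H.
D = Q²H / (2S) = 2,058² × 9.3 / (2 × 377) = 52,239.90

52,240 rolls per year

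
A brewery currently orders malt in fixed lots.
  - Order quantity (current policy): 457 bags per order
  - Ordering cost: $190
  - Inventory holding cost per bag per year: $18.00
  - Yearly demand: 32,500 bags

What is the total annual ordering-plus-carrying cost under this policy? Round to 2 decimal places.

$17,625.04

Orders/yr = 32,500/457 = 71.116; ordering cost = 71.116 × $190 = $13,512.04
Average inventory = 457/2 = 228.5; holding cost = 228.5 × $18 = $4,113.00
Total = $13,512.04 + $4,113.00 = $17,625.04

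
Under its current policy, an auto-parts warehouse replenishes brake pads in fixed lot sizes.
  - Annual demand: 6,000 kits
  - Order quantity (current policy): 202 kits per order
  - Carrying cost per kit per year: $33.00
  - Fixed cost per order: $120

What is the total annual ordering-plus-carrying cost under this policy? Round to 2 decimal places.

$6,897.36

Annual ordering cost = (D/Q)·S = (6,000/202) × 120 = $3,564.36
Annual holding cost  = (Q/2)·H = (202/2) × 33 = $3,333.00
Total = $3,564.36 + $3,333.00 = $6,897.36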